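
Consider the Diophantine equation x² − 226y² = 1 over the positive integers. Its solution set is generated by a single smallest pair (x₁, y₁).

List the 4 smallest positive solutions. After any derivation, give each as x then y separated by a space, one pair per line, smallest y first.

d=226: √d = [15; 30] (ℓ=1, odd), read p_1/q_1
i=0: a=15 ⇒ p=15, q=1
i=1: a=30 ⇒ p=451, q=30
fundamental: x₁=451, y₁=30  (since 203401 − 226·900 = 1)
k=2:  x_2 = 451·451+226·30·30 = 406801,  y_2 = 451·30+30·451 = 27060
k=3:  x_3 = 451·406801+226·30·27060 = 366934051,  y_3 = 451·27060+30·406801 = 24408090
k=4:  x_4 = 451·366934051+226·30·24408090 = 330974107201,  y_4 = 451·24408090+30·366934051 = 22016070120

451 30
406801 27060
366934051 24408090
330974107201 22016070120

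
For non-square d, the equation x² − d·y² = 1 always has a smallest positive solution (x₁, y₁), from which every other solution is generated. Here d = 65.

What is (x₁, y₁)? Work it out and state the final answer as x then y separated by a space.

[8; 16] for √65; ℓ=1 ⇒ convergent index 1
a_0=8:  p_0=8·1+0=8,  q_0=8·0+1=1
a_1=16:  p_1=16·8+1=129,  q_1=16·1+0=16
→ (129, 16).  Check: 129²=16641, 65·16²=16640, difference 1.

129 16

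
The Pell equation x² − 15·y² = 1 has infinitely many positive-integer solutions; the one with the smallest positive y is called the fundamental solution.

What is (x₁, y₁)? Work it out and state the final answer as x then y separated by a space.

d=15: √d = [3; 1,6] (ℓ=2, even), read p_1/q_1
step 0: (3, 1)  from 3·(1,0) + (0,1)
step 1: (4, 1)  from 1·(3,1) + (1,0)
(x₁, y₁) = (4, 1);  4² − 15·1² = 1 ✓

4 1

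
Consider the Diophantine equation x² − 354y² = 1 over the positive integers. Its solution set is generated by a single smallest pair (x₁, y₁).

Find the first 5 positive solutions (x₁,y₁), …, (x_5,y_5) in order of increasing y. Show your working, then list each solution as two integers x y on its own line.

258065 13716
133195088449 7079239080
68745981000924305 3653807666346684
35481863173873866451201 1885839750824434773840
18313254039862772710457447825 973338470589361712155692516

√354 = [18; 1,4,2,2,18,2,2,4,1,36, …], period ℓ=10 (even) → k=9
a_0=18:  p_0=18·1+0=18,  q_0=18·0+1=1
a_1=1:  p_1=1·18+1=19,  q_1=1·1+0=1
…
a_8=4:  p_8=4·47771+19210=210294,  q_8=4·2539+1021=11177
a_9=1:  p_9=1·210294+47771=258065,  q_9=1·11177+2539=13716
fundamental: x₁=258065, y₁=13716  (since 66597544225 − 354·188128656 = 1)
(x_2, y_2) = (258065·258065 + 354·13716·13716, 258065·13716 + 13716·258065) = (133195088449, 7079239080)
(x_3, y_3) = (258065·133195088449 + 354·13716·7079239080, 258065·7079239080 + 13716·133195088449) = (68745981000924305, 3653807666346684)
(x_4, y_4) = (258065·68745981000924305 + 354·13716·3653807666346684, 258065·3653807666346684 + 13716·68745981000924305) = (35481863173873866451201, 1885839750824434773840)
(x_5, y_5) = (258065·35481863173873866451201 + 354·13716·1885839750824434773840, 258065·1885839750824434773840 + 13716·35481863173873866451201) = (18313254039862772710457447825, 973338470589361712155692516)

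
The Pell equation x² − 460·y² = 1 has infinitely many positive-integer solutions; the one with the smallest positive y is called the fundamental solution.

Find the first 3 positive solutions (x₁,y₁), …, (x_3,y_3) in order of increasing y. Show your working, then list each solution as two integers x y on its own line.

d=460: √d = [21; 2,4,3,1,2,10,2,1,3,4,2,42] (ℓ=12, even), read p_11/q_11
a_0=21:  p_0=21·1+0=21,  q_0=21·0+1=1
a_1=2:  p_1=2·21+1=43,  q_1=2·1+0=2
a_2=4:  p_2=4·43+21=193,  q_2=4·2+1=9
…
a_4=1:  p_4=1·622+193=815,  q_4=1·29+9=38
…
a_7=2:  p_7=2·23335+2252=48922,  q_7=2·1088+105=2281
…
a_9=3:  p_9=3·72257+48922=265693,  q_9=3·3369+2281=12388
a_10=4:  p_10=4·265693+72257=1135029,  q_10=4·12388+3369=52921
a_11=2:  p_11=2·1135029+265693=2535751,  q_11=2·52921+12388=118230
(x₁, y₁) = (2535751, 118230);  2535751² − 460·118230² = 1 ✓
(2535751+118230√460)^2 = 12860066268001 + 599603681460√460
(2535751+118230√460)^3 = 65219851798297071751 + 3040891269731634690√460

2535751 118230
12860066268001 599603681460
65219851798297071751 3040891269731634690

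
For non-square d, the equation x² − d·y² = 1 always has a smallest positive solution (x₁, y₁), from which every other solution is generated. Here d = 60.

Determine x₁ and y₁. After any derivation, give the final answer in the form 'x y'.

√60 → a₀=7, period (1,2,1,14); ℓ=4 even so k=3
i=0: a=7 ⇒ p=7, q=1
…
i=2: a=2 ⇒ p=23, q=3
i=3: a=1 ⇒ p=31, q=4
(x₁, y₁) = (31, 4);  31² − 60·4² = 1 ✓

31 4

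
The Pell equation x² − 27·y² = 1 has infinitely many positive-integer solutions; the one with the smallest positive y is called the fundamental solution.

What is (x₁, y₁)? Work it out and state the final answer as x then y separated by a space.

26 5

√27 = [5; 5,10, …], period ℓ=2 (even) → k=1
a_0=5:  p_0=5·1+0=5,  q_0=5·0+1=1
a_1=5:  p_1=5·5+1=26,  q_1=5·1+0=5
→ (26, 5).  Check: 26²=676, 27·5²=675, difference 1.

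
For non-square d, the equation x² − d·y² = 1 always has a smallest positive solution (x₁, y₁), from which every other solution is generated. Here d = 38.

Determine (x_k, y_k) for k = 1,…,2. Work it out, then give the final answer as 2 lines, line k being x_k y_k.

[6; 6,12] for √38; ℓ=2 ⇒ convergent index 1
i=0: a=6 ⇒ p=6, q=1
i=1: a=6 ⇒ p=37, q=6
→ (37, 6).  Check: 37²=1369, 38·6²=1368, difference 1.
(37+6√38)^2 = 2737 + 444√38

37 6
2737 444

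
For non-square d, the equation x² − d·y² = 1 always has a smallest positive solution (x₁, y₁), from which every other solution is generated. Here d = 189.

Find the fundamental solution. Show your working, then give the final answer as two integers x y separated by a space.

55 4

√189 = [13; 1,2,1,26, …], period ℓ=4 (even) → k=3
a_0=13:  p_0=13·1+0=13,  q_0=13·0+1=1
a_1=1:  p_1=1·13+1=14,  q_1=1·1+0=1
a_2=2:  p_2=2·14+13=41,  q_2=2·1+1=3
a_3=1:  p_3=1·41+14=55,  q_3=1·3+1=4
fundamental: x₁=55, y₁=4  (since 3025 − 189·16 = 1)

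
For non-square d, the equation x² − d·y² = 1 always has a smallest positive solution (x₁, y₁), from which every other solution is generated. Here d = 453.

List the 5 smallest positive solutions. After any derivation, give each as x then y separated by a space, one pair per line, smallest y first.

1653751 77700
5469784740001 256992905400
18091323967121133751 850004548596233100
59837090203895614338960001 2811391744490881177810800
197911295523547060893371760093751 9298683817686228472822980388500

d=453: √d = [21; 3,1,1,10,14,10,1,1,3,42] (ℓ=10, even), read p_9/q_9
i=0: a=21 ⇒ p=21, q=1
i=1: a=3 ⇒ p=64, q=3
i=2: a=1 ⇒ p=85, q=4
i=3: a=1 ⇒ p=149, q=7
i=4: a=10 ⇒ p=1575, q=74
…
i=6: a=10 ⇒ p=223565, q=10504
…
i=8: a=1 ⇒ p=469329, q=22051
i=9: a=3 ⇒ p=1653751, q=77700
→ (1653751, 77700).  Check: 1653751²=2734892370001, 453·77700²=2734892370000, difference 1.
k=2:  x_2 = 1653751·1653751+453·77700·77700 = 5469784740001,  y_2 = 1653751·77700+77700·1653751 = 256992905400
k=3:  x_3 = 1653751·5469784740001+453·77700·256992905400 = 18091323967121133751,  y_3 = 1653751·256992905400+77700·5469784740001 = 850004548596233100
k=4:  x_4 = 1653751·18091323967121133751+453·77700·850004548596233100 = 59837090203895614338960001,  y_4 = 1653751·850004548596233100+77700·18091323967121133751 = 2811391744490881177810800
k=5:  x_5 = 1653751·59837090203895614338960001+453·77700·2811391744490881177810800 = 197911295523547060893371760093751,  y_5 = 1653751·2811391744490881177810800+77700·59837090203895614338960001 = 9298683817686228472822980388500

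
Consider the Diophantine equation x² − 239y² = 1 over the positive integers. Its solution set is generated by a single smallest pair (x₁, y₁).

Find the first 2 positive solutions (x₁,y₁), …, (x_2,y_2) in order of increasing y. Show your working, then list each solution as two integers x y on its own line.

6195120 400729
76759023628799 4965128484960

√239 → a₀=15, period (2,5,1,2,4,15,4,2,1,5,2,30); ℓ=12 even so k=11
a_0=15:  p_0=15·1+0=15,  q_0=15·0+1=1
a_1=2:  p_1=2·15+1=31,  q_1=2·1+0=2
a_2=5:  p_2=5·31+15=170,  q_2=5·2+1=11
a_3=1:  p_3=1·170+31=201,  q_3=1·11+2=13
a_4=2:  p_4=2·201+170=572,  q_4=2·13+11=37
a_5=4:  p_5=4·572+201=2489,  q_5=4·37+13=161
…
a_9=1:  p_9=1·346141+154117=500258,  q_9=1·22390+9969=32359
a_10=5:  p_10=5·500258+346141=2847431,  q_10=5·32359+22390=184185
a_11=2:  p_11=2·2847431+500258=6195120,  q_11=2·184185+32359=400729
(x₁, y₁) = (6195120, 400729);  6195120² − 239·400729² = 1 ✓
(x_2, y_2) = (6195120·6195120 + 239·400729·400729, 6195120·400729 + 400729·6195120) = (76759023628799, 4965128484960)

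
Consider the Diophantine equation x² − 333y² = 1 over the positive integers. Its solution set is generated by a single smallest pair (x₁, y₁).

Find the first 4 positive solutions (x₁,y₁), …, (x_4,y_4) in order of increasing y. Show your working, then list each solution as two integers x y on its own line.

√333 → a₀=18, period (4,36); ℓ=2 even so k=1
i=0: a=18 ⇒ p=18, q=1
i=1: a=4 ⇒ p=73, q=4
(x₁, y₁) = (73, 4);  73² − 333·4² = 1 ✓
(x_2, y_2) = (73·73 + 333·4·4, 73·4 + 4·73) = (10657, 584)
(x_3, y_3) = (73·10657 + 333·4·584, 73·584 + 4·10657) = (1555849, 85260)
(x_4, y_4) = (73·1555849 + 333·4·85260, 73·85260 + 4·1555849) = (227143297, 12447376)

73 4
10657 584
1555849 85260
227143297 12447376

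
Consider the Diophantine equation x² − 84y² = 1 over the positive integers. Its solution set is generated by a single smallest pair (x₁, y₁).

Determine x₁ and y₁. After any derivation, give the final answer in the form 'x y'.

55 6

d=84: √d = [9; 6,18] (ℓ=2, even), read p_1/q_1
i=0: a=9 ⇒ p=9, q=1
i=1: a=6 ⇒ p=55, q=6
→ (55, 6).  Check: 55²=3025, 84·6²=3024, difference 1.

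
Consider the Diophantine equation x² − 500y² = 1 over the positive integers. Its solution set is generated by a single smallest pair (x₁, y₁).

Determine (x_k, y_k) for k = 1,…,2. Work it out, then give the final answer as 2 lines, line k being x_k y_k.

[22; 2,1,3,2,1,…,1,2,44] for √500; ℓ=14 ⇒ convergent index 13
step 0: (22, 1)  from 22·(1,0) + (0,1)
step 1: (45, 2)  from 2·(22,1) + (1,0)
step 2: (67, 3)  from 1·(45,2) + (22,1)
step 3: (246, 11)  from 3·(67,3) + (45,2)
step 4: (559, 25)  from 2·(246,11) + (67,3)
step 5: (805, 36)  from 1·(559,25) + (246,11)
step 6: (1364, 61)  from 1·(805,36) + (559,25)
step 7: (14445, 646)  from 10·(1364,61) + (805,36)
step 8: (15809, 707)  from 1·(14445,646) + (1364,61)
step 9: (30254, 1353)  from 1·(15809,707) + (14445,646)
…
step 11: (259205, 11592)  from 3·(76317,3413) + (30254,1353)
step 12: (335522, 15005)  from 1·(259205,11592) + (76317,3413)
step 13: (930249, 41602)  from 2·(335522,15005) + (259205,11592)
(x₁, y₁) = (930249, 41602);  930249² − 500·41602² = 1 ✓
(930249+41602√500)^2 = 1730726404001 + 77400437796√500

930249 41602
1730726404001 77400437796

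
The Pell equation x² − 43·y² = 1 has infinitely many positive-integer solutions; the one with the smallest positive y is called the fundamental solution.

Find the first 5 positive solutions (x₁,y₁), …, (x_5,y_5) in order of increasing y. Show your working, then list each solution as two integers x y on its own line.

[6; 1,1,3,1,5,1,3,1,1,12] for √43; ℓ=10 ⇒ convergent index 9
a_0=6:  p_0=6·1+0=6,  q_0=6·0+1=1
…
a_4=1:  p_4=1·46+13=59,  q_4=1·7+2=9
a_5=5:  p_5=5·59+46=341,  q_5=5·9+7=52
…
a_8=1:  p_8=1·1541+400=1941,  q_8=1·235+61=296
a_9=1:  p_9=1·1941+1541=3482,  q_9=1·296+235=531
(x₁, y₁) = (3482, 531);  3482² − 43·531² = 1 ✓
k=2:  x_2 = 3482·3482+43·531·531 = 24248647,  y_2 = 3482·531+531·3482 = 3697884
k=3:  x_3 = 3482·24248647+43·531·3697884 = 168867574226,  y_3 = 3482·3697884+531·24248647 = 25752063645
k=4:  x_4 = 3482·168867574226+43·531·25752063645 = 1175993762661217,  y_4 = 3482·25752063645+531·168867574226 = 179337367525896
k=5:  x_5 = 3482·1175993762661217+43·531·179337367525896 = 8189620394305140962,  y_5 = 3482·179337367525896+531·1175993762661217 = 1248905401698276099

3482 531
24248647 3697884
168867574226 25752063645
1175993762661217 179337367525896
8189620394305140962 1248905401698276099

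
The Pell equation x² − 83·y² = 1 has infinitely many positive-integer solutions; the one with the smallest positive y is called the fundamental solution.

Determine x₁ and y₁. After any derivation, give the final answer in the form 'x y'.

√83 → a₀=9, period (9,18); ℓ=2 even so k=1
k=0  a_k=9  p_k/q_k = 9/1
k=1  a_k=9  p_k/q_k = 82/9
fundamental: x₁=82, y₁=9  (since 6724 − 83·81 = 1)

82 9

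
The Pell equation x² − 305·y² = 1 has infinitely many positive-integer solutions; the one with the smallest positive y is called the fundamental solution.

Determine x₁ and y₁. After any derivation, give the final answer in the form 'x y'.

489 28

√305 = [17; 2,6,2,34, …], period ℓ=4 (even) → k=3
step 0: (17, 1)  from 17·(1,0) + (0,1)
…
step 2: (227, 13)  from 6·(35,2) + (17,1)
step 3: (489, 28)  from 2·(227,13) + (35,2)
(x₁, y₁) = (489, 28);  489² − 305·28² = 1 ✓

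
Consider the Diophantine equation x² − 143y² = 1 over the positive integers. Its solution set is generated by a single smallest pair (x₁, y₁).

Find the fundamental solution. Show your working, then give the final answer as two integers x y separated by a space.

12 1

√143 → a₀=11, period (1,22); ℓ=2 even so k=1
a_0=11:  p_0=11·1+0=11,  q_0=11·0+1=1
a_1=1:  p_1=1·11+1=12,  q_1=1·1+0=1
→ (12, 1).  Check: 12²=144, 143·1²=143, difference 1.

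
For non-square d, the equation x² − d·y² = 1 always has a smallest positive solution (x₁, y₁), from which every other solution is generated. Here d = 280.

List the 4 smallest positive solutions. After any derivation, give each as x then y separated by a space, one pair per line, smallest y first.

d=280: √d = [16; 1,2,1,2,1,32] (ℓ=6, even), read p_5/q_5
a_0=16:  p_0=16·1+0=16,  q_0=16·0+1=1
a_1=1:  p_1=1·16+1=17,  q_1=1·1+0=1
…
a_4=2:  p_4=2·67+50=184,  q_4=2·4+3=11
a_5=1:  p_5=1·184+67=251,  q_5=1·11+4=15
(x₁, y₁) = (251, 15);  251² − 280·15² = 1 ✓
(x_2, y_2) = (251·251 + 280·15·15, 251·15 + 15·251) = (126001, 7530)
(x_3, y_3) = (251·126001 + 280·15·7530, 251·7530 + 15·126001) = (63252251, 3780045)
(x_4, y_4) = (251·63252251 + 280·15·3780045, 251·3780045 + 15·63252251) = (31752504001, 1897575060)

251 15
126001 7530
63252251 3780045
31752504001 1897575060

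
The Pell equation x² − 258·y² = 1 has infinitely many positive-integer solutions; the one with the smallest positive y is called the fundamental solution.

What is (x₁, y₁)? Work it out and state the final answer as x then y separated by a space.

257 16

[16; 16,32] for √258; ℓ=2 ⇒ convergent index 1
a_0=16:  p_0=16·1+0=16,  q_0=16·0+1=1
a_1=16:  p_1=16·16+1=257,  q_1=16·1+0=16
→ (257, 16).  Check: 257²=66049, 258·16²=66048, difference 1.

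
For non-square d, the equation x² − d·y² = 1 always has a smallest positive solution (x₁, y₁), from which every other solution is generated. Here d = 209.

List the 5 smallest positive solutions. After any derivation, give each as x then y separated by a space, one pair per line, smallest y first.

√209 = [14; 2,5,3,2,3,5,2,28, …], period ℓ=8 (even) → k=7
i=0: a=14 ⇒ p=14, q=1
…
i=5: a=3 ⇒ p=4019, q=278
i=6: a=5 ⇒ p=21266, q=1471
i=7: a=2 ⇒ p=46551, q=3220
(x₁, y₁) = (46551, 3220);  46551² − 209·3220² = 1 ✓
(46551+3220√209)^2 = 4333991201 + 299788440√209
(46551+3220√209)^3 = 403503248748951 + 27910903337660√209
(46551+3220√209)^4 = 37566959460690844801 + 2598560922243032880√209
(46551+3220√209)^5 = 3497559059305735783913751 + 241931218954759943856100√209

46551 3220
4333991201 299788440
403503248748951 27910903337660
37566959460690844801 2598560922243032880
3497559059305735783913751 241931218954759943856100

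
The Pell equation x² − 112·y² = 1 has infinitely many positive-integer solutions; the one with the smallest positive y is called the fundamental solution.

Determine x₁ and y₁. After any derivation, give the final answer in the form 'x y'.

[10; 1,1,2,1,1,20] for √112; ℓ=6 ⇒ convergent index 5
a_0=10:  p_0=10·1+0=10,  q_0=10·0+1=1
a_1=1:  p_1=1·10+1=11,  q_1=1·1+0=1
…
a_4=1:  p_4=1·53+21=74,  q_4=1·5+2=7
a_5=1:  p_5=1·74+53=127,  q_5=1·7+5=12
fundamental: x₁=127, y₁=12  (since 16129 − 112·144 = 1)

127 12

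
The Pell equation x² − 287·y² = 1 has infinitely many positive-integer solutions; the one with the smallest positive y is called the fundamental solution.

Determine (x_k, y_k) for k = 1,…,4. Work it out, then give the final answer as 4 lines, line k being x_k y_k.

288 17
165887 9792
95550624 5640175
55036993537 3248731008

d=287: √d = [16; 1,15,1,32] (ℓ=4, even), read p_3/q_3
a_0=16:  p_0=16·1+0=16,  q_0=16·0+1=1
a_1=1:  p_1=1·16+1=17,  q_1=1·1+0=1
a_2=15:  p_2=15·17+16=271,  q_2=15·1+1=16
a_3=1:  p_3=1·271+17=288,  q_3=1·16+1=17
fundamental: x₁=288, y₁=17  (since 82944 − 287·289 = 1)
n=2: (288,17)∘(288,17) = (288·288+287·17·17, 288·17+17·288) = (165887,9792)
n=3: (165887,9792)∘(288,17) = (288·165887+287·17·9792, 288·9792+17·165887) = (95550624,5640175)
n=4: (95550624,5640175)∘(288,17) = (288·95550624+287·17·5640175, 288·5640175+17·95550624) = (55036993537,3248731008)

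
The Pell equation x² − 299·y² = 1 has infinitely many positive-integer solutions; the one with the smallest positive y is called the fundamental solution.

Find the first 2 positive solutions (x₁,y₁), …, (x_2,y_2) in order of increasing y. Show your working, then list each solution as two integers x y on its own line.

415 24
344449 19920

√299 = [17; 3,2,3,34, …], period ℓ=4 (even) → k=3
step 0: (17, 1)  from 17·(1,0) + (0,1)
step 1: (52, 3)  from 3·(17,1) + (1,0)
step 2: (121, 7)  from 2·(52,3) + (17,1)
step 3: (415, 24)  from 3·(121,7) + (52,3)
(x₁, y₁) = (415, 24);  415² − 299·24² = 1 ✓
n=2: (415,24)∘(415,24) = (415·415+299·24·24, 415·24+24·415) = (344449,19920)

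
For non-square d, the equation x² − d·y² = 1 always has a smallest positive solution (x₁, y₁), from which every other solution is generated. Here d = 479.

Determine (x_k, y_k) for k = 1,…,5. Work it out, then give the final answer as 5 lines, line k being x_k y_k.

2989440 136591
17873503027199 816661198080
106863529779256567680 4882719303976413809
638924220926583633867571201 29193192792157684333155840
3820051246013425493328364845667200 174542596521170852986514812245391

√479 = [21; 1,7,1,3,2,21,2,3,1,7,1,42, …], period ℓ=12 (even) → k=11
i=0: a=21 ⇒ p=21, q=1
i=1: a=1 ⇒ p=22, q=1
i=2: a=7 ⇒ p=175, q=8
i=3: a=1 ⇒ p=197, q=9
…
i=7: a=2 ⇒ p=75879, q=3467
i=8: a=3 ⇒ p=264712, q=12095
i=9: a=1 ⇒ p=340591, q=15562
i=10: a=7 ⇒ p=2648849, q=121029
i=11: a=1 ⇒ p=2989440, q=136591
fundamental: x₁=2989440, y₁=136591  (since 8936751513600 − 479·18657101281 = 1)
(x_2, y_2) = (2989440·2989440 + 479·136591·136591, 2989440·136591 + 136591·2989440) = (17873503027199, 816661198080)
(x_3, y_3) = (2989440·17873503027199 + 479·136591·816661198080, 2989440·816661198080 + 136591·17873503027199) = (106863529779256567680, 4882719303976413809)
(x_4, y_4) = (2989440·106863529779256567680 + 479·136591·4882719303976413809, 2989440·4882719303976413809 + 136591·106863529779256567680) = (638924220926583633867571201, 29193192792157684333155840)
(x_5, y_5) = (2989440·638924220926583633867571201 + 479·136591·29193192792157684333155840, 2989440·29193192792157684333155840 + 136591·638924220926583633867571201) = (3820051246013425493328364845667200, 174542596521170852986514812245391)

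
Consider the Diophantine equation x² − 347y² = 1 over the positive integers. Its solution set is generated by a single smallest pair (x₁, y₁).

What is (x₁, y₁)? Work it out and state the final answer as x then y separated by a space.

√347 → a₀=18, period (1,1,1,2,4,…,1,1,36); ℓ=14 even so k=13
k=0  a_k=18  p_k/q_k = 18/1
k=1  a_k=1  p_k/q_k = 19/1
…
k=7  a_k=17  p_k/q_k = 14269/766
…
k=10  a_k=2  p_k/q_k = 164168/8813
…
k=12  a_k=1  p_k/q_k = 402885/21628
k=13  a_k=1  p_k/q_k = 641602/34443
fundamental: x₁=641602, y₁=34443  (since 411653126404 − 347·1186320249 = 1)

641602 34443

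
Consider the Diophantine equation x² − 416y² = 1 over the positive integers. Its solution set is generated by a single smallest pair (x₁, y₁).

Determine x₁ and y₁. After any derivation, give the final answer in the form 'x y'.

√416 → a₀=20, period (2,1,1,9,1,1,2,40); ℓ=8 even so k=7
i=0: a=20 ⇒ p=20, q=1
…
i=2: a=1 ⇒ p=61, q=3
…
i=5: a=1 ⇒ p=1081, q=53
i=6: a=1 ⇒ p=2060, q=101
i=7: a=2 ⇒ p=5201, q=255
(x₁, y₁) = (5201, 255);  5201² − 416·255² = 1 ✓

5201 255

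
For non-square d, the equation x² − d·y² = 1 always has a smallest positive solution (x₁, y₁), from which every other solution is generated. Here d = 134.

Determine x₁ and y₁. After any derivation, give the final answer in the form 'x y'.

145925 12606

√134 → a₀=11, period (1,1,2,1,3,…,1,1,22); ℓ=14 even so k=13
k=0  a_k=11  p_k/q_k = 11/1
…
k=2  a_k=1  p_k/q_k = 23/2
k=3  a_k=2  p_k/q_k = 58/5
…
k=8  a_k=1  p_k/q_k = 4503/389
…
k=11  a_k=2  p_k/q_k = 61896/5347
k=12  a_k=1  p_k/q_k = 84029/7259
k=13  a_k=1  p_k/q_k = 145925/12606
→ (145925, 12606).  Check: 145925²=21294105625, 134·12606²=21294105624, difference 1.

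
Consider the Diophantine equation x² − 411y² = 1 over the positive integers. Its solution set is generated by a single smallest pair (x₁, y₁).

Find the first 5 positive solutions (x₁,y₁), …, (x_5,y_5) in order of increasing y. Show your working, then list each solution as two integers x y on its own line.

49730 2453
4946145799 243975380
491943661118810 24265791292347
48928716529930696801 2413475601692857240
4866450145574963442708650 240044283320105789798053

d=411: √d = [20; 3,1,1,1,19,1,1,1,3,40] (ℓ=10, even), read p_9/q_9
k=0  a_k=20  p_k/q_k = 20/1
k=1  a_k=3  p_k/q_k = 61/3
k=2  a_k=1  p_k/q_k = 81/4
k=3  a_k=1  p_k/q_k = 142/7
…
k=6  a_k=1  p_k/q_k = 4602/227
k=7  a_k=1  p_k/q_k = 8981/443
k=8  a_k=1  p_k/q_k = 13583/670
k=9  a_k=3  p_k/q_k = 49730/2453
→ (49730, 2453).  Check: 49730²=2473072900, 411·2453²=2473072899, difference 1.
(x_2, y_2) = (49730·49730 + 411·2453·2453, 49730·2453 + 2453·49730) = (4946145799, 243975380)
(x_3, y_3) = (49730·4946145799 + 411·2453·243975380, 49730·243975380 + 2453·4946145799) = (491943661118810, 24265791292347)
(x_4, y_4) = (49730·491943661118810 + 411·2453·24265791292347, 49730·24265791292347 + 2453·491943661118810) = (48928716529930696801, 2413475601692857240)
(x_5, y_5) = (49730·48928716529930696801 + 411·2453·2413475601692857240, 49730·2413475601692857240 + 2453·48928716529930696801) = (4866450145574963442708650, 240044283320105789798053)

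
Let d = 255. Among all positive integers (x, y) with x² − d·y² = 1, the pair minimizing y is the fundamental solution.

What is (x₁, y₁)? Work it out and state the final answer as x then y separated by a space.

16 1

[15; 1,30] for √255; ℓ=2 ⇒ convergent index 1
a_0=15:  p_0=15·1+0=15,  q_0=15·0+1=1
a_1=1:  p_1=1·15+1=16,  q_1=1·1+0=1
(x₁, y₁) = (16, 1);  16² − 255·1² = 1 ✓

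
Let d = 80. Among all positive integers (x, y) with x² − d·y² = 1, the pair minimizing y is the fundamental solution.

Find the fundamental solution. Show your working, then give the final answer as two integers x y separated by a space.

9 1

√80 = [8; 1,16, …], period ℓ=2 (even) → k=1
a_0=8:  p_0=8·1+0=8,  q_0=8·0+1=1
a_1=1:  p_1=1·8+1=9,  q_1=1·1+0=1
fundamental: x₁=9, y₁=1  (since 81 − 80·1 = 1)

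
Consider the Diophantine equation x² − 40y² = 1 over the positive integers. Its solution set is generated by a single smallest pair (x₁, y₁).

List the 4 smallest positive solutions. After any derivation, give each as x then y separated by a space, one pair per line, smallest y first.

19 3
721 114
27379 4329
1039681 164388

d=40: √d = [6; 3,12] (ℓ=2, even), read p_1/q_1
step 0: (6, 1)  from 6·(1,0) + (0,1)
step 1: (19, 3)  from 3·(6,1) + (1,0)
(x₁, y₁) = (19, 3);  19² − 40·3² = 1 ✓
(x_2, y_2) = (19·19 + 40·3·3, 19·3 + 3·19) = (721, 114)
(x_3, y_3) = (19·721 + 40·3·114, 19·114 + 3·721) = (27379, 4329)
(x_4, y_4) = (19·27379 + 40·3·4329, 19·4329 + 3·27379) = (1039681, 164388)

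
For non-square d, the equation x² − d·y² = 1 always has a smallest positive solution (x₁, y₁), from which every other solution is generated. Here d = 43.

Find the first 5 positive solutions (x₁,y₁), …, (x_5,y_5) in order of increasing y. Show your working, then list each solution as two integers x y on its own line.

3482 531
24248647 3697884
168867574226 25752063645
1175993762661217 179337367525896
8189620394305140962 1248905401698276099

d=43: √d = [6; 1,1,3,1,5,1,3,1,1,12] (ℓ=10, even), read p_9/q_9
i=0: a=6 ⇒ p=6, q=1
…
i=2: a=1 ⇒ p=13, q=2
i=3: a=3 ⇒ p=46, q=7
…
i=7: a=3 ⇒ p=1541, q=235
i=8: a=1 ⇒ p=1941, q=296
i=9: a=1 ⇒ p=3482, q=531
(x₁, y₁) = (3482, 531);  3482² − 43·531² = 1 ✓
(3482+531√43)^2 = 24248647 + 3697884√43
(3482+531√43)^3 = 168867574226 + 25752063645√43
(3482+531√43)^4 = 1175993762661217 + 179337367525896√43
(3482+531√43)^5 = 8189620394305140962 + 1248905401698276099√43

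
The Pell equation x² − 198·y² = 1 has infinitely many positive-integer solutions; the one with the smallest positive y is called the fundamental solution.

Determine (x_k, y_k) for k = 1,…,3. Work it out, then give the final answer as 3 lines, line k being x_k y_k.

√198 = [14; 14,28, …], period ℓ=2 (even) → k=1
a_0=14:  p_0=14·1+0=14,  q_0=14·0+1=1
a_1=14:  p_1=14·14+1=197,  q_1=14·1+0=14
(x₁, y₁) = (197, 14);  197² − 198·14² = 1 ✓
n=2: (197,14)∘(197,14) = (197·197+198·14·14, 197·14+14·197) = (77617,5516)
n=3: (77617,5516)∘(197,14) = (197·77617+198·14·5516, 197·5516+14·77617) = (30580901,2173290)

197 14
77617 5516
30580901 2173290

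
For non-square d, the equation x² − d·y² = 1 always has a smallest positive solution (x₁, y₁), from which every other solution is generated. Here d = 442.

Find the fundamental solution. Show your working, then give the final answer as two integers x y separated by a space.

[21; 42] for √442; ℓ=1 ⇒ convergent index 1
i=0: a=21 ⇒ p=21, q=1
i=1: a=42 ⇒ p=883, q=42
→ (883, 42).  Check: 883²=779689, 442·42²=779688, difference 1.

883 42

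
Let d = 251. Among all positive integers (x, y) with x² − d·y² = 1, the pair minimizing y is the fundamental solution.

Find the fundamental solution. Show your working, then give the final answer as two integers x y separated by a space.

√251 → a₀=15, period (1,5,2,1,2,…,5,1,30); ℓ=14 even so k=13
k=0  a_k=15  p_k/q_k = 15/1
…
k=3  a_k=2  p_k/q_k = 206/13
…
k=8  a_k=2  p_k/q_k = 61043/3853
k=9  a_k=2  p_k/q_k = 151649/9572
…
k=11  a_k=2  p_k/q_k = 577033/36422
k=12  a_k=5  p_k/q_k = 3097857/195535
k=13  a_k=1  p_k/q_k = 3674890/231957
(x₁, y₁) = (3674890, 231957);  3674890² − 251·231957² = 1 ✓

3674890 231957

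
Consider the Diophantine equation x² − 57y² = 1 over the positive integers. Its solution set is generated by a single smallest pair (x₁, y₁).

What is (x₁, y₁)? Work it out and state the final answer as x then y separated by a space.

d=57: √d = [7; 1,1,4,1,1,14] (ℓ=6, even), read p_5/q_5
i=0: a=7 ⇒ p=7, q=1
i=1: a=1 ⇒ p=8, q=1
i=2: a=1 ⇒ p=15, q=2
i=3: a=4 ⇒ p=68, q=9
i=4: a=1 ⇒ p=83, q=11
i=5: a=1 ⇒ p=151, q=20
fundamental: x₁=151, y₁=20  (since 22801 − 57·400 = 1)

151 20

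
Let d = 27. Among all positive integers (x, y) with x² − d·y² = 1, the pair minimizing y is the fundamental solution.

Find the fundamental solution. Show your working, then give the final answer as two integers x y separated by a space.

26 5

[5; 5,10] for √27; ℓ=2 ⇒ convergent index 1
a_0=5:  p_0=5·1+0=5,  q_0=5·0+1=1
a_1=5:  p_1=5·5+1=26,  q_1=5·1+0=5
(x₁, y₁) = (26, 5);  26² − 27·5² = 1 ✓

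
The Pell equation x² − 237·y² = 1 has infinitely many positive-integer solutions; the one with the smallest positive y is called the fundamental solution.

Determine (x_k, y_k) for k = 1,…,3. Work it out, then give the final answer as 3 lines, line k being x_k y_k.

228151 14820
104105757601 6762395640
47503665404623351 3085694655308460

[15; 2,1,1,7,10,7,1,1,2,30] for √237; ℓ=10 ⇒ convergent index 9
a_0=15:  p_0=15·1+0=15,  q_0=15·0+1=1
a_1=2:  p_1=2·15+1=31,  q_1=2·1+0=2
a_2=1:  p_2=1·31+15=46,  q_2=1·2+1=3
…
a_4=7:  p_4=7·77+46=585,  q_4=7·5+3=38
a_5=10:  p_5=10·585+77=5927,  q_5=10·38+5=385
a_6=7:  p_6=7·5927+585=42074,  q_6=7·385+38=2733
a_7=1:  p_7=1·42074+5927=48001,  q_7=1·2733+385=3118
a_8=1:  p_8=1·48001+42074=90075,  q_8=1·3118+2733=5851
a_9=2:  p_9=2·90075+48001=228151,  q_9=2·5851+3118=14820
(x₁, y₁) = (228151, 14820);  228151² − 237·14820² = 1 ✓
n=2: (228151,14820)∘(228151,14820) = (228151·228151+237·14820·14820, 228151·14820+14820·228151) = (104105757601,6762395640)
n=3: (104105757601,6762395640)∘(228151,14820) = (228151·104105757601+237·14820·6762395640, 228151·6762395640+14820·104105757601) = (47503665404623351,3085694655308460)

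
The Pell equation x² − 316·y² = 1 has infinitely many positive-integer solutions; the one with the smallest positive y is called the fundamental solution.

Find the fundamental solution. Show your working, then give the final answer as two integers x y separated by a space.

d=316: √d = [17; 1,3,2,8,2,3,1,34] (ℓ=8, even), read p_7/q_7
i=0: a=17 ⇒ p=17, q=1
…
i=2: a=3 ⇒ p=71, q=4
…
i=4: a=8 ⇒ p=1351, q=76
i=5: a=2 ⇒ p=2862, q=161
i=6: a=3 ⇒ p=9937, q=559
i=7: a=1 ⇒ p=12799, q=720
fundamental: x₁=12799, y₁=720  (since 163814401 − 316·518400 = 1)

12799 720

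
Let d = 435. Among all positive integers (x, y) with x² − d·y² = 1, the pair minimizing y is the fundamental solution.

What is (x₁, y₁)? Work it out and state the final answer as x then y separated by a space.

146 7

√435 → a₀=20, period (1,5,1,40); ℓ=4 even so k=3
k=0  a_k=20  p_k/q_k = 20/1
…
k=2  a_k=5  p_k/q_k = 125/6
k=3  a_k=1  p_k/q_k = 146/7
→ (146, 7).  Check: 146²=21316, 435·7²=21315, difference 1.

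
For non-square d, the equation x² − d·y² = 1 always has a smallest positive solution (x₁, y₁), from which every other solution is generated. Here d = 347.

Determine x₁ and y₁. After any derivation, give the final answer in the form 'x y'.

√347 = [18; 1,1,1,2,4,…,1,1,36, …], period ℓ=14 (even) → k=13
step 0: (18, 1)  from 18·(1,0) + (0,1)
step 1: (19, 1)  from 1·(18,1) + (1,0)
…
step 3: (56, 3)  from 1·(37,2) + (19,1)
step 4: (149, 8)  from 2·(56,3) + (37,2)
step 5: (652, 35)  from 4·(149,8) + (56,3)
…
step 7: (14269, 766)  from 17·(801,43) + (652,35)
…
step 12: (402885, 21628)  from 1·(238717,12815) + (164168,8813)
step 13: (641602, 34443)  from 1·(402885,21628) + (238717,12815)
fundamental: x₁=641602, y₁=34443  (since 411653126404 − 347·1186320249 = 1)

641602 34443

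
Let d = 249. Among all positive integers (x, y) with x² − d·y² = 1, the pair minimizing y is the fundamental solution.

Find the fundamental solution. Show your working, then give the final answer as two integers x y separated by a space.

d=249: √d = [15; 1,3,1,1,5,…,3,1,30] (ℓ=16, even), read p_15/q_15
step 0: (15, 1)  from 15·(1,0) + (0,1)
step 1: (16, 1)  from 1·(15,1) + (1,0)
…
step 5: (789, 50)  from 5·(142,9) + (79,5)
step 6: (931, 59)  from 1·(789,50) + (142,9)
…
step 8: (36751, 2329)  from 10·(3582,227) + (931,59)
step 9: (113835, 7214)  from 3·(36751,2329) + (3582,227)
…
step 11: (866765, 54929)  from 5·(150586,9543) + (113835,7214)
step 12: (1017351, 64472)  from 1·(866765,54929) + (150586,9543)
step 13: (1884116, 119401)  from 1·(1017351,64472) + (866765,54929)
step 14: (6669699, 422675)  from 3·(1884116,119401) + (1017351,64472)
step 15: (8553815, 542076)  from 1·(6669699,422675) + (1884116,119401)
→ (8553815, 542076).  Check: 8553815²=73167751054225, 249·542076²=73167751054224, difference 1.

8553815 542076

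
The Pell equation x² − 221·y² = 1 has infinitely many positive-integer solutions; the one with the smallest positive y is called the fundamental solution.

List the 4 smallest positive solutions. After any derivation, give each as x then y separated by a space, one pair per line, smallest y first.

√221 = [14; 1,6,2,6,1,28, …], period ℓ=6 (even) → k=5
step 0: (14, 1)  from 14·(1,0) + (0,1)
…
step 4: (1442, 97)  from 6·(223,15) + (104,7)
step 5: (1665, 112)  from 1·(1442,97) + (223,15)
→ (1665, 112).  Check: 1665²=2772225, 221·112²=2772224, difference 1.
(1665+112√221)^2 = 5544449 + 372960√221
(1665+112√221)^3 = 18463013505 + 1241956688√221
(1665+112√221)^4 = 61481829427201 + 4135715398080√221

1665 112
5544449 372960
18463013505 1241956688
61481829427201 4135715398080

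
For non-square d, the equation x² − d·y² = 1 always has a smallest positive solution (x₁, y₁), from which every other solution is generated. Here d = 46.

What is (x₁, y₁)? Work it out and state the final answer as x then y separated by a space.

24335 3588

d=46: √d = [6; 1,3,1,1,2,6,2,1,1,3,1,12] (ℓ=12, even), read p_11/q_11
step 0: (6, 1)  from 6·(1,0) + (0,1)
…
step 2: (27, 4)  from 3·(7,1) + (6,1)
step 3: (34, 5)  from 1·(27,4) + (7,1)
step 4: (61, 9)  from 1·(34,5) + (27,4)
…
step 6: (997, 147)  from 6·(156,23) + (61,9)
…
step 8: (3147, 464)  from 1·(2150,317) + (997,147)
…
step 10: (19038, 2807)  from 3·(5297,781) + (3147,464)
step 11: (24335, 3588)  from 1·(19038,2807) + (5297,781)
(x₁, y₁) = (24335, 3588);  24335² − 46·3588² = 1 ✓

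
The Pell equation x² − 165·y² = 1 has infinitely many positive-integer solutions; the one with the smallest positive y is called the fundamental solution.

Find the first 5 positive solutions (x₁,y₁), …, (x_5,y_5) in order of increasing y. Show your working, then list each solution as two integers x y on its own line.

1079 84
2328481 181272
5024860919 391184892
10843647534721 844176815664
23400586355066999 1821733177018020

√165 → a₀=12, period (1,5,2,5,1,24); ℓ=6 even so k=5
k=0  a_k=12  p_k/q_k = 12/1
k=1  a_k=1  p_k/q_k = 13/1
…
k=3  a_k=2  p_k/q_k = 167/13
k=4  a_k=5  p_k/q_k = 912/71
k=5  a_k=1  p_k/q_k = 1079/84
fundamental: x₁=1079, y₁=84  (since 1164241 − 165·7056 = 1)
(1079+84√165)^2 = 2328481 + 181272√165
(1079+84√165)^3 = 5024860919 + 391184892√165
(1079+84√165)^4 = 10843647534721 + 844176815664√165
(1079+84√165)^5 = 23400586355066999 + 1821733177018020√165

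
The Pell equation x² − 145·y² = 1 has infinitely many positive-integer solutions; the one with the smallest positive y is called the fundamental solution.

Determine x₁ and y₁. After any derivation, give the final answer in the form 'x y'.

d=145: √d = [12; 24] (ℓ=1, odd), read p_1/q_1
step 0: (12, 1)  from 12·(1,0) + (0,1)
step 1: (289, 24)  from 24·(12,1) + (1,0)
fundamental: x₁=289, y₁=24  (since 83521 − 145·576 = 1)

289 24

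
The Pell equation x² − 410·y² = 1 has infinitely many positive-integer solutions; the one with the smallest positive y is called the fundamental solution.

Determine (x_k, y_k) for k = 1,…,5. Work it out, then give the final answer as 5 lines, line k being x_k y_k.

√410 → a₀=20, period (4,40); ℓ=2 even so k=1
k=0  a_k=20  p_k/q_k = 20/1
k=1  a_k=4  p_k/q_k = 81/4
fundamental: x₁=81, y₁=4  (since 6561 − 410·16 = 1)
k=2:  x_2 = 81·81+410·4·4 = 13121,  y_2 = 81·4+4·81 = 648
k=3:  x_3 = 81·13121+410·4·648 = 2125521,  y_3 = 81·648+4·13121 = 104972
k=4:  x_4 = 81·2125521+410·4·104972 = 344321281,  y_4 = 81·104972+4·2125521 = 17004816
k=5:  x_5 = 81·344321281+410·4·17004816 = 55777922001,  y_5 = 81·17004816+4·344321281 = 2754675220

81 4
13121 648
2125521 104972
344321281 17004816
55777922001 2754675220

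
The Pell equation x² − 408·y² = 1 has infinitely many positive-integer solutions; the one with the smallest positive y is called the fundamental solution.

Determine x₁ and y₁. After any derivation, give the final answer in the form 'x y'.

101 5

√408 = [20; 5,40, …], period ℓ=2 (even) → k=1
k=0  a_k=20  p_k/q_k = 20/1
k=1  a_k=5  p_k/q_k = 101/5
fundamental: x₁=101, y₁=5  (since 10201 − 408·25 = 1)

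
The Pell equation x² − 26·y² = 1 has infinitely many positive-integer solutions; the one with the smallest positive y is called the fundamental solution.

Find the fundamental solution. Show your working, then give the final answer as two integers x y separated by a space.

51 10

d=26: √d = [5; 10] (ℓ=1, odd), read p_1/q_1
k=0  a_k=5  p_k/q_k = 5/1
k=1  a_k=10  p_k/q_k = 51/10
(x₁, y₁) = (51, 10);  51² − 26·10² = 1 ✓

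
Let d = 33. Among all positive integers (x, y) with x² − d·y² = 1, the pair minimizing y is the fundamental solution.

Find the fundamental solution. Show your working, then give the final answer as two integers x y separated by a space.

d=33: √d = [5; 1,2,1,10] (ℓ=4, even), read p_3/q_3
i=0: a=5 ⇒ p=5, q=1
i=1: a=1 ⇒ p=6, q=1
i=2: a=2 ⇒ p=17, q=3
i=3: a=1 ⇒ p=23, q=4
(x₁, y₁) = (23, 4);  23² − 33·4² = 1 ✓

23 4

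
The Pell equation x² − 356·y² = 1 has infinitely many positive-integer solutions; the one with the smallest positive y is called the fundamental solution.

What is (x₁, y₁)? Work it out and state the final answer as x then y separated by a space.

500001 26500

√356 → a₀=18, period (1,6,1,1,2,…,6,1,36); ℓ=14 even so k=13
step 0: (18, 1)  from 18·(1,0) + (0,1)
step 1: (19, 1)  from 1·(18,1) + (1,0)
step 2: (132, 7)  from 6·(19,1) + (18,1)
…
step 4: (283, 15)  from 1·(151,8) + (132,7)
…
step 7: (8717, 462)  from 8·(1000,53) + (717,38)
step 8: (9717, 515)  from 1·(8717,462) + (1000,53)
step 9: (28151, 1492)  from 2·(9717,515) + (8717,462)
step 10: (37868, 2007)  from 1·(28151,1492) + (9717,515)
…
step 12: (433982, 23001)  from 6·(66019,3499) + (37868,2007)
step 13: (500001, 26500)  from 1·(433982,23001) + (66019,3499)
→ (500001, 26500).  Check: 500001²=250001000001, 356·26500²=250001000000, difference 1.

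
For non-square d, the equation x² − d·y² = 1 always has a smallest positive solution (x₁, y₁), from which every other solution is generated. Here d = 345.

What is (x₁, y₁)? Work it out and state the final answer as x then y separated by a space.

6761 364

√345 → a₀=18, period (1,1,2,1,6,1,2,1,1,36); ℓ=10 even so k=9
i=0: a=18 ⇒ p=18, q=1
…
i=2: a=1 ⇒ p=37, q=2
…
i=4: a=1 ⇒ p=130, q=7
…
i=8: a=1 ⇒ p=3882, q=209
i=9: a=1 ⇒ p=6761, q=364
fundamental: x₁=6761, y₁=364  (since 45711121 − 345·132496 = 1)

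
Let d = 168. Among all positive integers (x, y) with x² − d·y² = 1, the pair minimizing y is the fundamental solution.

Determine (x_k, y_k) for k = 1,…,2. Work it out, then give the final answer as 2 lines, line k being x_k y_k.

13 1
337 26

[12; 1,24] for √168; ℓ=2 ⇒ convergent index 1
k=0  a_k=12  p_k/q_k = 12/1
k=1  a_k=1  p_k/q_k = 13/1
fundamental: x₁=13, y₁=1  (since 169 − 168·1 = 1)
(13+1√168)^2 = 337 + 26√168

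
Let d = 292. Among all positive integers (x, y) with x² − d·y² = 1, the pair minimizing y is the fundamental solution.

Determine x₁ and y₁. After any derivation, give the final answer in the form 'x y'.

√292 → a₀=17, period (11,2,1,3,8,3,1,2,11,34); ℓ=10 even so k=9
step 0: (17, 1)  from 17·(1,0) + (0,1)
…
step 3: (581, 34)  from 1·(393,23) + (188,11)
…
step 8: (200767, 11749)  from 2·(72812,4261) + (55143,3227)
step 9: (2281249, 133500)  from 11·(200767,11749) + (72812,4261)
→ (2281249, 133500).  Check: 2281249²=5204097000001, 292·133500²=5204097000000, difference 1.

2281249 133500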